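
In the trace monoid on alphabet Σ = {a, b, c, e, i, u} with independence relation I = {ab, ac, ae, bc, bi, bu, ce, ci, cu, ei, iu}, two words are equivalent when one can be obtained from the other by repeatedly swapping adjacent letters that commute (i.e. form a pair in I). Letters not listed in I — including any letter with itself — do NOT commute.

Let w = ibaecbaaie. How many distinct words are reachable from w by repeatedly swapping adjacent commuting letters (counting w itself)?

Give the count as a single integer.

1260

piece 0:i — minimal
piece 1:b — minimal
piece 2:a rests on {0:i}
piece 3:e rests on {1:b}
piece 4:c — minimal
piece 5:b rests on {3:e}
piece 6:a rests on {2:a}
piece 7:a rests on {6:a}
piece 8:i rests on {7:a}
piece 9:e rests on {5:b}
minimal pieces: {0:i, 1:b, 4:c}
ways to finish when only these pieces remain (= sum over removing one remaining piece with nothing left below it):
  1 left: {4}→1  {8}→1  {9}→1
  2 left: {4,8}→2  {4,9}→2  {5,9}→1  {7,8}→1  {8,9}→2
  3 left: {3,5,9}→1  {4,5,9}→3  {4,7,8}→3  {4,8,9}→6  {5,8,9}→3  {6,7,8}→1  {7,8,9}→3
  4 left: {1,3,5,9}→1  {2,6,7,8}→1  {3,4,5,9}→4  {3,5,8,9}→4  {4,5,8,9}→12  {4,6,7,8}→4  {4,7,8,9}→12  {5,7,8,9}→6  {6,7,8,9}→4
  5 left: {0,2,6,7,8}→1  {1,3,4,5,9}→5  {1,3,5,8,9}→5  {2,4,6,7,8}→5  {2,6,7,8,9}→5  {3,4,5,8,9}→20  {3,5,7,8,9}→10  {4,5,7,8,9}→30  {4,6,7,8,9}→20  {5,6,7,8,9}→10
  6 left: {0,2,4,6,7,8}→6  {0,2,6,7,8,9}→6  {1,3,4,5,8,9}→30  {1,3,5,7,8,9}→15  {2,4,6,7,8,9}→30  {2,5,6,7,8,9}→15  {3,4,5,7,8,9}→60  {3,5,6,7,8,9}→20  {4,5,6,7,8,9}→60
  7 left: {0,2,4,6,7,8,9}→42  {0,2,5,6,7,8,9}→21  {1,3,4,5,7,8,9}→105  {1,3,5,6,7,8,9}→35  {2,3,5,6,7,8,9}→35  {2,4,5,6,7,8,9}→105  {3,4,5,6,7,8,9}→140
  8 left: {0,2,3,5,6,7,8,9}→56  {0,2,4,5,6,7,8,9}→168  {1,2,3,5,6,7,8,9}→70  {1,3,4,5,6,7,8,9}→280  {2,3,4,5,6,7,8,9}→280
  placing 0:i first → 630 extensions
  placing 1:b first → 504 extensions
  placing 4:c first → 126 extensions
total linear extensions = 1260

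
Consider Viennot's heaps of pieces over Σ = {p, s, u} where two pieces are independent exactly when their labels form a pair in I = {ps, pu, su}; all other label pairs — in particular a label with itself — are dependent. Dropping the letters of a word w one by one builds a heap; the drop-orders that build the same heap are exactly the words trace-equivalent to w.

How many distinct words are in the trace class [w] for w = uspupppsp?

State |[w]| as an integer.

#0=u has no predecessor
#1=s has no predecessor
#2=p has no predecessor
#3=u depends on [0:u]
#4=p depends on [2:p]
#5=p depends on [4:p]
#6=p depends on [5:p]
#7=s depends on [1:s]
#8=p depends on [6:p]
sources: [0:u, 1:s, 2:p]
N(rest) = Σ N(rest − s) over sources s of rest; N(one piece) = 1:
  size 1 → [3]=1  [7]=1  [8]=1
  size 2 → [0,3]=1  [1,7]=1  [3,7]=2  [3,8]=2  [6,8]=1  [7,8]=2
  size 3 → [0,3,7]=3  [0,3,8]=3  [1,3,7]=3  [1,7,8]=3  [3,6,8]=3  [3,7,8]=6  [5,6,8]=1  [6,7,8]=3
  size 4 → [0,1,3,7]=6  [0,3,6,8]=6  [0,3,7,8]=12  [1,3,7,8]=12  [1,6,7,8]=6  [3,5,6,8]=4  [3,6,7,8]=12  [4,5,6,8]=1  [5,6,7,8]=4
  size 5 → [0,1,3,7,8]=30  [0,3,5,6,8]=10  [0,3,6,7,8]=30  [1,3,6,7,8]=30  [1,5,6,7,8]=10  [2,4,5,6,8]=1  [3,4,5,6,8]=5  [3,5,6,7,8]=20  [4,5,6,7,8]=5
  size 6 → [0,1,3,6,7,8]=90  [0,3,4,5,6,8]=15  [0,3,5,6,7,8]=60  [1,3,5,6,7,8]=60  [1,4,5,6,7,8]=15  [2,3,4,5,6,8]=6  [2,4,5,6,7,8]=6  [3,4,5,6,7,8]=30
  size 7 → [0,1,3,5,6,7,8]=210  [0,2,3,4,5,6,8]=21  [0,3,4,5,6,7,8]=105  [1,2,4,5,6,7,8]=21  [1,3,4,5,6,7,8]=105  [2,3,4,5,6,7,8]=42
  first=0(u) contributes 168
  first=1(s) contributes 168
  first=2(p) contributes 420
|[w]| = 756

756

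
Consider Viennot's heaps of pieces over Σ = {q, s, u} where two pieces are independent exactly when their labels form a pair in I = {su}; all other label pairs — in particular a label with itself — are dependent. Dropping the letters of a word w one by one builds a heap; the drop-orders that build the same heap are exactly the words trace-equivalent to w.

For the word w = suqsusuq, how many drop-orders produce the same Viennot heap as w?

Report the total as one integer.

12

drop 0:s onto floor
drop 1:u onto floor
drop 2:q onto {0:s, 1:u}
drop 3:s onto {2:q}
drop 4:u onto {2:q}
drop 5:s onto {3:s}
drop 6:u onto {4:u}
drop 7:q onto {5:s, 6:u}
ground layer = {0:s, 1:u}
drop-orders for the pieces not yet dropped (sum over which currently-grounded one goes next):
  1 to go: {7} 1
  2 to go: {5,7} 1  {6,7} 1
  3 to go: {3,5,7} 1  {4,6,7} 1  {5,6,7} 2
  4 to go: {3,5,6,7} 3  {4,5,6,7} 3
  5 to go: {3,4,5,6,7} 6
  6 to go: {2,3,4,5,6,7} 6
  if 0:s drops first: 6 orders
  if 1:u drops first: 6 orders
heap linearizations: 12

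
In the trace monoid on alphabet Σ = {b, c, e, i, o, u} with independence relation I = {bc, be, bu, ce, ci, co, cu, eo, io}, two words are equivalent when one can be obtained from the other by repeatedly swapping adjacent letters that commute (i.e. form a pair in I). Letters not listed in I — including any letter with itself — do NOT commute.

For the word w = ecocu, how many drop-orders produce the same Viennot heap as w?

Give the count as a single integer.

0(e) covers ∅
1(c) covers ∅
2(o) covers ∅
3(c) covers 1:c
4(u) covers 0:e, 2:o
floor of heap: 0:e, 1:c, 2:o
completions by unplaced set U, small U first (add the entries for U minus each lowest piece of U):
  |U|=1: {3}:1  {4}:1
  |U|=2: {0,4}:1  {1,3}:1  {2,4}:1  {3,4}:2
  |U|=3: {0,2,4}:2  {0,3,4}:3  {1,3,4}:3  {2,3,4}:3
  start at 0(e): 6
  start at 1(c): 8
  start at 2(o): 6
sum over floor = 20

20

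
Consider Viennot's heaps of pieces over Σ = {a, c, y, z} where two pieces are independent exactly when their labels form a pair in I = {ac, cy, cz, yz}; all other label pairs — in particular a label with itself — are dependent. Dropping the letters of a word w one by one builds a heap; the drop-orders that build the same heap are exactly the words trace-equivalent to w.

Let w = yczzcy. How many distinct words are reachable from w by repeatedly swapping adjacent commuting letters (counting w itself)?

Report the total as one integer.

90

0(y) covers ∅
1(c) covers ∅
2(z) covers ∅
3(z) covers 2:z
4(c) covers 1:c
5(y) covers 0:y
floor of heap: 0:y, 1:c, 2:z
completions by unplaced set U, small U first (add the entries for U minus each lowest piece of U):
  |U|=1: {3}:1  {4}:1  {5}:1
  |U|=2: {0,5}:1  {1,4}:1  {2,3}:1  {3,4}:2  {3,5}:2  {4,5}:2
  |U|=3: {0,3,5}:3  {0,4,5}:3  {1,3,4}:3  {1,4,5}:3  {2,3,4}:3  {2,3,5}:3  {3,4,5}:6
  |U|=4: {0,1,4,5}:6  {0,2,3,5}:6  {0,3,4,5}:12  {1,2,3,4}:6  {1,3,4,5}:12  {2,3,4,5}:12
  start at 0(y): 30
  start at 1(c): 30
  start at 2(z): 30
sum over floor = 90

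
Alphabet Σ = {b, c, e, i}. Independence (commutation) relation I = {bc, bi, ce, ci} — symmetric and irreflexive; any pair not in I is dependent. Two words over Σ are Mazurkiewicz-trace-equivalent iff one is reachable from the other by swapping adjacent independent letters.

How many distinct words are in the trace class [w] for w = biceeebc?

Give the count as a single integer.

drop 0:b onto floor
drop 1:i onto floor
drop 2:c onto floor
drop 3:e onto {0:b, 1:i}
drop 4:e onto {3:e}
drop 5:e onto {4:e}
drop 6:b onto {5:e}
drop 7:c onto {2:c}
ground layer = {0:b, 1:i, 2:c}
drop-orders for the pieces not yet dropped (sum over which currently-grounded one goes next):
  1 to go: {6} 1  {7} 1
  2 to go: {2,7} 1  {5,6} 1  {6,7} 2
  3 to go: {2,6,7} 3  {4,5,6} 1  {5,6,7} 3
  4 to go: {2,5,6,7} 6  {3,4,5,6} 1  {4,5,6,7} 4
  5 to go: {0,3,4,5,6} 1  {1,3,4,5,6} 1  {2,4,5,6,7} 10  {3,4,5,6,7} 5
  6 to go: {0,1,3,4,5,6} 2  {0,3,4,5,6,7} 6  {1,3,4,5,6,7} 6  {2,3,4,5,6,7} 15
  if 0:b drops first: 21 orders
  if 1:i drops first: 21 orders
  if 2:c drops first: 14 orders
heap linearizations: 56

56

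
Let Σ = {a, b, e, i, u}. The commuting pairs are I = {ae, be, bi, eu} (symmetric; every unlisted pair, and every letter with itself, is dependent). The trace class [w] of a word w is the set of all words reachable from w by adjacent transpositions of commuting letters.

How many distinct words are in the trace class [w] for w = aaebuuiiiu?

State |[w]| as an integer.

6

0(a) covers ∅
1(a) covers 0:a
2(e) covers ∅
3(b) covers 1:a
4(u) covers 3:b
5(u) covers 4:u
6(i) covers 2:e, 5:u
7(i) covers 6:i
8(i) covers 7:i
9(u) covers 8:i
floor of heap: 0:a, 2:e
completions by unplaced set U, small U first (add the entries for U minus each lowest piece of U):
  |U|=1: {9}:1
  |U|=2: {8,9}:1
  |U|=3: {7,8,9}:1
  |U|=4: {6,7,8,9}:1
  |U|=5: {2,6,7,8,9}:1  {5,6,7,8,9}:1
  |U|=6: {2,5,6,7,8,9}:2  {4,5,6,7,8,9}:1
  |U|=7: {2,4,5,6,7,8,9}:3  {3,4,5,6,7,8,9}:1
  |U|=8: {1,3,4,5,6,7,8,9}:1  {2,3,4,5,6,7,8,9}:4
  start at 0(a): 5
  start at 2(e): 1
sum over floor = 6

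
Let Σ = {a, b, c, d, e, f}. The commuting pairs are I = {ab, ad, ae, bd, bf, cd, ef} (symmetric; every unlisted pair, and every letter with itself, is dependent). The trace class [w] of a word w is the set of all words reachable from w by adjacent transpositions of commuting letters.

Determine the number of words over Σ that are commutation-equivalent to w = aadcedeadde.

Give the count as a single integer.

0(a) covers ∅
1(a) covers 0:a
2(d) covers ∅
3(c) covers 1:a
4(e) covers 2:d, 3:c
5(d) covers 4:e
6(e) covers 5:d
7(a) covers 3:c
8(d) covers 6:e
9(d) covers 8:d
10(e) covers 9:d
floor of heap: 0:a, 2:d
completions by unplaced set U, small U first (add the entries for U minus each lowest piece of U):
  |U|=1: {7}:1  {10}:1
  |U|=2: {7,10}:2  {9,10}:1
  |U|=3: {7,9,10}:3  {8,9,10}:1
  |U|=4: {6,8,9,10}:1  {7,8,9,10}:4
  |U|=5: {5,6,8,9,10}:1  {6,7,8,9,10}:5
  |U|=6: {4,5,6,8,9,10}:1  {5,6,7,8,9,10}:6
  |U|=7: {2,4,5,6,8,9,10}:1  {4,5,6,7,8,9,10}:7
  |U|=8: {2,4,5,6,7,8,9,10}:8  {3,4,5,6,7,8,9,10}:7
  |U|=9: {1,3,4,5,6,7,8,9,10}:7  {2,3,4,5,6,7,8,9,10}:15
  start at 0(a): 22
  start at 2(d): 7
sum over floor = 29

29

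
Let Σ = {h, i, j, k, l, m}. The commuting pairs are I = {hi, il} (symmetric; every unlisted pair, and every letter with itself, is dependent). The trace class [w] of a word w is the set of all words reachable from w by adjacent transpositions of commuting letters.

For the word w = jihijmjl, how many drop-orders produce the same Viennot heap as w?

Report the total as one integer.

3

0(j) covers ∅
1(i) covers 0:j
2(h) covers 0:j
3(i) covers 1:i
4(j) covers 2:h, 3:i
5(m) covers 4:j
6(j) covers 5:m
7(l) covers 6:j
floor of heap: 0:j
completions by unplaced set U, small U first (add the entries for U minus each lowest piece of U):
  |U|=1: {7}:1
  |U|=2: {6,7}:1
  |U|=3: {5,6,7}:1
  |U|=4: {4,5,6,7}:1
  |U|=5: {2,4,5,6,7}:1  {3,4,5,6,7}:1
  |U|=6: {1,3,4,5,6,7}:1  {2,3,4,5,6,7}:2
  start at 0(j): 3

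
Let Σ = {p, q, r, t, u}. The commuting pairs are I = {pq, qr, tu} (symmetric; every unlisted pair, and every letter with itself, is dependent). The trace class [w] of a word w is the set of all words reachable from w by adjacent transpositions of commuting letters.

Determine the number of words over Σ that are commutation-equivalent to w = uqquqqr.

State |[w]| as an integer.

#0=u has no predecessor
#1=q depends on [0:u]
#2=q depends on [1:q]
#3=u depends on [2:q]
#4=q depends on [3:u]
#5=q depends on [4:q]
#6=r depends on [3:u]
sources: [0:u]
N(rest) = Σ N(rest − s) over sources s of rest; N(one piece) = 1:
  size 1 → [5]=1  [6]=1
  size 2 → [4,5]=1  [5,6]=2
  size 3 → [4,5,6]=3
  size 4 → [3,4,5,6]=3
  size 5 → [2,3,4,5,6]=3
  first=0(u) contributes 3

3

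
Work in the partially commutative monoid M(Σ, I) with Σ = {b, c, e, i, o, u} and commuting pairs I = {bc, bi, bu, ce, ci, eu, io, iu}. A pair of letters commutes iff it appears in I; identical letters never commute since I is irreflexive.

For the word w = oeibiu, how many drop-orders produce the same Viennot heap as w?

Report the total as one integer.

drop 0:o onto floor
drop 1:e onto {0:o}
drop 2:i onto {1:e}
drop 3:b onto {1:e}
drop 4:i onto {2:i}
drop 5:u onto {0:o}
ground layer = {0:o}
drop-orders for the pieces not yet dropped (sum over which currently-grounded one goes next):
  1 to go: {3} 1  {4} 1  {5} 1
  2 to go: {2,4} 1  {3,4} 2  {3,5} 2  {4,5} 2
  3 to go: {2,3,4} 3  {2,4,5} 3  {3,4,5} 6
  4 to go: {1,2,3,4} 3  {2,3,4,5} 12
  if 0:o drops first: 15 orders

15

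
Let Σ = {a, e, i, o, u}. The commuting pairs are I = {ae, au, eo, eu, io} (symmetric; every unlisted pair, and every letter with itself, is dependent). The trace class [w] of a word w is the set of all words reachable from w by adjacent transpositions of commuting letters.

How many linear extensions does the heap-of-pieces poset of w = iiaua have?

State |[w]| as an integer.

0(i) covers ∅
1(i) covers 0:i
2(a) covers 1:i
3(u) covers 1:i
4(a) covers 2:a
floor of heap: 0:i
completions by unplaced set U, small U first (add the entries for U minus each lowest piece of U):
  |U|=1: {3}:1  {4}:1
  |U|=2: {2,4}:1  {3,4}:2
  |U|=3: {2,3,4}:3
  start at 0(i): 3

3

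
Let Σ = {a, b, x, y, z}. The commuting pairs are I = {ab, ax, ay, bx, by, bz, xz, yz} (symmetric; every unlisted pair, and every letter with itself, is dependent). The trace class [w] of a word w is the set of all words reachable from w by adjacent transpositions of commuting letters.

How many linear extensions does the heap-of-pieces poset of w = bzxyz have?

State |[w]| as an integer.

30

piece 0:b — minimal
piece 1:z — minimal
piece 2:x — minimal
piece 3:y rests on {2:x}
piece 4:z rests on {1:z}
minimal pieces: {0:b, 1:z, 2:x}
ways to finish when only these pieces remain (= sum over removing one remaining piece with nothing left below it):
  1 left: {0}→1  {3}→1  {4}→1
  2 left: {0,3}→2  {0,4}→2  {1,4}→1  {2,3}→1  {3,4}→2
  3 left: {0,1,4}→3  {0,2,3}→3  {0,3,4}→6  {1,3,4}→3  {2,3,4}→3
  placing 0:b first → 6 extensions
  placing 1:z first → 12 extensions
  placing 2:x first → 12 extensions
total linear extensions = 30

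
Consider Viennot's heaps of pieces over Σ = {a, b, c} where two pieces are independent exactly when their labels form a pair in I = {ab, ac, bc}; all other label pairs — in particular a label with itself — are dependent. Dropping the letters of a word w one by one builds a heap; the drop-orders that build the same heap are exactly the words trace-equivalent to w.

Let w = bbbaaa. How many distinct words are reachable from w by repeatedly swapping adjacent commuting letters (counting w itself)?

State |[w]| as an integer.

drop 0:b onto floor
drop 1:b onto {0:b}
drop 2:b onto {1:b}
drop 3:a onto floor
drop 4:a onto {3:a}
drop 5:a onto {4:a}
ground layer = {0:b, 3:a}
drop-orders for the pieces not yet dropped (sum over which currently-grounded one goes next):
  1 to go: {2} 1  {5} 1
  2 to go: {1,2} 1  {2,5} 2  {4,5} 1
  3 to go: {0,1,2} 1  {1,2,5} 3  {2,4,5} 3  {3,4,5} 1
  4 to go: {0,1,2,5} 4  {1,2,4,5} 6  {2,3,4,5} 4
  if 0:b drops first: 10 orders
  if 3:a drops first: 10 orders
heap linearizations: 20

20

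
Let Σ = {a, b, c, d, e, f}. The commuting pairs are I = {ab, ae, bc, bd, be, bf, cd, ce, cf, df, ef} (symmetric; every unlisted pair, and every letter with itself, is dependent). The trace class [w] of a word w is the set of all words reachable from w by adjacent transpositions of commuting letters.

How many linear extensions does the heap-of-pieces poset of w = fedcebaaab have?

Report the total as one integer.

#0=f has no predecessor
#1=e has no predecessor
#2=d depends on [1:e]
#3=c has no predecessor
#4=e depends on [2:d]
#5=b has no predecessor
#6=a depends on [0:f, 2:d, 3:c]
#7=a depends on [6:a]
#8=a depends on [7:a]
#9=b depends on [5:b]
sources: [0:f, 1:e, 3:c, 5:b]
N(rest) = Σ N(rest − s) over sources s of rest; N(one piece) = 1:
  size 1 → [4]=1  [8]=1  [9]=1
  size 2 → [4,8]=2  [4,9]=2  [5,9]=1  [7,8]=1  [8,9]=2
  size 3 → [4,5,9]=3  [4,7,8]=3  [4,8,9]=6  [5,8,9]=3  [6,7,8]=1  [7,8,9]=3
  size 4 → [0,6,7,8]=1  [3,6,7,8]=1  [4,5,8,9]=12  [4,6,7,8]=4  [4,7,8,9]=12  [5,7,8,9]=6  [6,7,8,9]=4
  size 5 → [0,3,6,7,8]=2  [0,4,6,7,8]=5  [0,6,7,8,9]=5  [2,4,6,7,8]=4  [3,4,6,7,8]=5  [3,6,7,8,9]=5  [4,5,7,8,9]=30  [4,6,7,8,9]=20  [5,6,7,8,9]=10
  size 6 → [0,2,4,6,7,8]=9  [0,3,4,6,7,8]=12  [0,3,6,7,8,9]=12  [0,4,6,7,8,9]=30  [0,5,6,7,8,9]=15  [1,2,4,6,7,8]=4  [2,3,4,6,7,8]=9  [2,4,6,7,8,9]=24  [3,4,6,7,8,9]=30  [3,5,6,7,8,9]=15  [4,5,6,7,8,9]=60
  size 7 → [0,1,2,4,6,7,8]=13  [0,2,3,4,6,7,8]=30  [0,2,4,6,7,8,9]=63  [0,3,4,6,7,8,9]=84  [0,3,5,6,7,8,9]=42  [0,4,5,6,7,8,9]=105  [1,2,3,4,6,7,8]=13  [1,2,4,6,7,8,9]=28  [2,3,4,6,7,8,9]=63  [2,4,5,6,7,8,9]=84  [3,4,5,6,7,8,9]=105
  size 8 → [0,1,2,3,4,6,7,8]=56  [0,1,2,4,6,7,8,9]=104  [0,2,3,4,6,7,8,9]=240  [0,2,4,5,6,7,8,9]=252  [0,3,4,5,6,7,8,9]=336  [1,2,3,4,6,7,8,9]=104  [1,2,4,5,6,7,8,9]=112  [2,3,4,5,6,7,8,9]=252
  first=0(f) contributes 468
  first=1(e) contributes 1080
  first=3(c) contributes 468
  first=5(b) contributes 504
|[w]| = 2520

2520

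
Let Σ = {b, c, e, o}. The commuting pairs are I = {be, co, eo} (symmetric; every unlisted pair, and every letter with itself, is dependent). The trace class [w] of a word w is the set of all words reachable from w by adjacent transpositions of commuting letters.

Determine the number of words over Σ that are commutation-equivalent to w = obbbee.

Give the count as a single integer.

15

#0=o has no predecessor
#1=b depends on [0:o]
#2=b depends on [1:b]
#3=b depends on [2:b]
#4=e has no predecessor
#5=e depends on [4:e]
sources: [0:o, 4:e]
N(rest) = Σ N(rest − s) over sources s of rest; N(one piece) = 1:
  size 1 → [3]=1  [5]=1
  size 2 → [2,3]=1  [3,5]=2  [4,5]=1
  size 3 → [1,2,3]=1  [2,3,5]=3  [3,4,5]=3
  size 4 → [0,1,2,3]=1  [1,2,3,5]=4  [2,3,4,5]=6
  first=0(o) contributes 10
  first=4(e) contributes 5
|[w]| = 15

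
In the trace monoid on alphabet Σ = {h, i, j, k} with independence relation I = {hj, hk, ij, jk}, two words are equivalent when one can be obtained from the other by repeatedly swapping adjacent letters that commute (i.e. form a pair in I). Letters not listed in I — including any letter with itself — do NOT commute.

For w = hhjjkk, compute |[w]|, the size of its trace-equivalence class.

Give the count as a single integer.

90

piece 0:h — minimal
piece 1:h rests on {0:h}
piece 2:j — minimal
piece 3:j rests on {2:j}
piece 4:k — minimal
piece 5:k rests on {4:k}
minimal pieces: {0:h, 2:j, 4:k}
ways to finish when only these pieces remain (= sum over removing one remaining piece with nothing left below it):
  1 left: {1}→1  {3}→1  {5}→1
  2 left: {0,1}→1  {1,3}→2  {1,5}→2  {2,3}→1  {3,5}→2  {4,5}→1
  3 left: {0,1,3}→3  {0,1,5}→3  {1,2,3}→3  {1,3,5}→6  {1,4,5}→3  {2,3,5}→3  {3,4,5}→3
  4 left: {0,1,2,3}→6  {0,1,3,5}→12  {0,1,4,5}→6  {1,2,3,5}→12  {1,3,4,5}→12  {2,3,4,5}→6
  placing 0:h first → 30 extensions
  placing 2:j first → 30 extensions
  placing 4:k first → 30 extensions
total linear extensions = 90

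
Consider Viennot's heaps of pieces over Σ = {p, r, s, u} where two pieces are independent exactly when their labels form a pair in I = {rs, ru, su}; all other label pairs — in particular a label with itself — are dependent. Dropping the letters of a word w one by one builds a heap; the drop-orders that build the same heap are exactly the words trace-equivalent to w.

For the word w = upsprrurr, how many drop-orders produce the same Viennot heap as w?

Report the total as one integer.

5

#0=u has no predecessor
#1=p depends on [0:u]
#2=s depends on [1:p]
#3=p depends on [2:s]
#4=r depends on [3:p]
#5=r depends on [4:r]
#6=u depends on [3:p]
#7=r depends on [5:r]
#8=r depends on [7:r]
sources: [0:u]
N(rest) = Σ N(rest − s) over sources s of rest; N(one piece) = 1:
  size 1 → [6]=1  [8]=1
  size 2 → [6,8]=2  [7,8]=1
  size 3 → [5,7,8]=1  [6,7,8]=3
  size 4 → [4,5,7,8]=1  [5,6,7,8]=4
  size 5 → [4,5,6,7,8]=5
  size 6 → [3,4,5,6,7,8]=5
  size 7 → [2,3,4,5,6,7,8]=5
  first=0(u) contributes 5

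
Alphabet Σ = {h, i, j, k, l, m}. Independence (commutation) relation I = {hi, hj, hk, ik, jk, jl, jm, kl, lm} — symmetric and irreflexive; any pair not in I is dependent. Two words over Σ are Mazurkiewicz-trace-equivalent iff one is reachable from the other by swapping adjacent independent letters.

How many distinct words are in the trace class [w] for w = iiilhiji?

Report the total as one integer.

piece 0:i — minimal
piece 1:i rests on {0:i}
piece 2:i rests on {1:i}
piece 3:l rests on {2:i}
piece 4:h rests on {3:l}
piece 5:i rests on {3:l}
piece 6:j rests on {5:i}
piece 7:i rests on {6:j}
minimal pieces: {0:i}
ways to finish when only these pieces remain (= sum over removing one remaining piece with nothing left below it):
  1 left: {4}→1  {7}→1
  2 left: {4,7}→2  {6,7}→1
  3 left: {4,6,7}→3  {5,6,7}→1
  4 left: {4,5,6,7}→4
  5 left: {3,4,5,6,7}→4
  6 left: {2,3,4,5,6,7}→4
  placing 0:i first → 4 extensions

4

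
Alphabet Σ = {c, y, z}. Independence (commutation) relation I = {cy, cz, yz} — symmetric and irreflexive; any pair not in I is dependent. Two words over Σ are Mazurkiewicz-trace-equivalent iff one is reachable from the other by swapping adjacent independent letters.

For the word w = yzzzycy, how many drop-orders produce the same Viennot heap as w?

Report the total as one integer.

140

0(y) covers ∅
1(z) covers ∅
2(z) covers 1:z
3(z) covers 2:z
4(y) covers 0:y
5(c) covers ∅
6(y) covers 4:y
floor of heap: 0:y, 1:z, 5:c
completions by unplaced set U, small U first (add the entries for U minus each lowest piece of U):
  |U|=1: {3}:1  {5}:1  {6}:1
  |U|=2: {2,3}:1  {3,5}:2  {3,6}:2  {4,6}:1  {5,6}:2
  |U|=3: {0,4,6}:1  {1,2,3}:1  {2,3,5}:3  {2,3,6}:3  {3,4,6}:3  {3,5,6}:6  {4,5,6}:3
  |U|=4: {0,3,4,6}:4  {0,4,5,6}:4  {1,2,3,5}:4  {1,2,3,6}:4  {2,3,4,6}:6  {2,3,5,6}:12  {3,4,5,6}:12
  |U|=5: {0,2,3,4,6}:10  {0,3,4,5,6}:20  {1,2,3,4,6}:10  {1,2,3,5,6}:20  {2,3,4,5,6}:30
  start at 0(y): 60
  start at 1(z): 60
  start at 5(c): 20
sum over floor = 140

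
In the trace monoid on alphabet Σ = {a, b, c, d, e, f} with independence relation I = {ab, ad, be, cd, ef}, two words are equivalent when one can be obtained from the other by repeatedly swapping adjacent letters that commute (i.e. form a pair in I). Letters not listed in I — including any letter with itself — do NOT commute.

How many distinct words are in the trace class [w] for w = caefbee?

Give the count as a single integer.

10

0(c) covers ∅
1(a) covers 0:c
2(e) covers 1:a
3(f) covers 1:a
4(b) covers 3:f
5(e) covers 2:e
6(e) covers 5:e
floor of heap: 0:c
completions by unplaced set U, small U first (add the entries for U minus each lowest piece of U):
  |U|=1: {4}:1  {6}:1
  |U|=2: {3,4}:1  {4,6}:2  {5,6}:1
  |U|=3: {2,5,6}:1  {3,4,6}:3  {4,5,6}:3
  |U|=4: {2,4,5,6}:4  {3,4,5,6}:6
  |U|=5: {2,3,4,5,6}:10
  start at 0(c): 10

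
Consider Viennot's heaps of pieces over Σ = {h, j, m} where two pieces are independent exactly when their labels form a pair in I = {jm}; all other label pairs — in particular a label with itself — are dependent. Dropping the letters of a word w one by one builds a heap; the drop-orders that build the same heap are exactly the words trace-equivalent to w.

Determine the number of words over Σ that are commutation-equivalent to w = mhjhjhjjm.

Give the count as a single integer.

3

piece 0:m — minimal
piece 1:h rests on {0:m}
piece 2:j rests on {1:h}
piece 3:h rests on {2:j}
piece 4:j rests on {3:h}
piece 5:h rests on {4:j}
piece 6:j rests on {5:h}
piece 7:j rests on {6:j}
piece 8:m rests on {5:h}
minimal pieces: {0:m}
ways to finish when only these pieces remain (= sum over removing one remaining piece with nothing left below it):
  1 left: {7}→1  {8}→1
  2 left: {6,7}→1  {7,8}→2
  3 left: {6,7,8}→3
  4 left: {5,6,7,8}→3
  5 left: {4,5,6,7,8}→3
  6 left: {3,4,5,6,7,8}→3
  7 left: {2,3,4,5,6,7,8}→3
  placing 0:m first → 3 extensions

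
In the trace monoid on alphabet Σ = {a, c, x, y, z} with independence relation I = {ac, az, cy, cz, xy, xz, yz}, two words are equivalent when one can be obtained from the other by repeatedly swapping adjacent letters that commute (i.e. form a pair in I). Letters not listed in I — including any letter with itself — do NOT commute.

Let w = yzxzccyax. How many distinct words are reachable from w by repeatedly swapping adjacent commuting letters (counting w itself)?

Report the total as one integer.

684

piece 0:y — minimal
piece 1:z — minimal
piece 2:x — minimal
piece 3:z rests on {1:z}
piece 4:c rests on {2:x}
piece 5:c rests on {4:c}
piece 6:y rests on {0:y}
piece 7:a rests on {2:x, 6:y}
piece 8:x rests on {5:c, 7:a}
minimal pieces: {0:y, 1:z, 2:x}
ways to finish when only these pieces remain (= sum over removing one remaining piece with nothing left below it):
  1 left: {3}→1  {8}→1
  2 left: {1,3}→1  {3,8}→2  {5,8}→1  {7,8}→1
  3 left: {1,3,8}→3  {3,5,8}→3  {3,7,8}→3  {4,5,8}→1  {5,7,8}→2  {6,7,8}→1
  4 left: {0,6,7,8}→1  {1,3,5,8}→6  {1,3,7,8}→6  {3,4,5,8}→4  {3,5,7,8}→8  {3,6,7,8}→4  {4,5,7,8}→3  {5,6,7,8}→3
  5 left: {0,3,6,7,8}→5  {0,5,6,7,8}→4  {1,3,4,5,8}→10  {1,3,5,7,8}→20  {1,3,6,7,8}→10  {2,4,5,7,8}→3  {3,4,5,7,8}→15  {3,5,6,7,8}→15  {4,5,6,7,8}→6
  6 left: {0,1,3,6,7,8}→15  {0,3,5,6,7,8}→24  {0,4,5,6,7,8}→10  {1,3,4,5,7,8}→45  {1,3,5,6,7,8}→45  {2,3,4,5,7,8}→18  {2,4,5,6,7,8}→9  {3,4,5,6,7,8}→36
  7 left: {0,1,3,5,6,7,8}→84  {0,2,4,5,6,7,8}→19  {0,3,4,5,6,7,8}→70  {1,2,3,4,5,7,8}→63  {1,3,4,5,6,7,8}→126  {2,3,4,5,6,7,8}→63
  placing 0:y first → 252 extensions
  placing 1:z first → 152 extensions
  placing 2:x first → 280 extensions
total linear extensions = 684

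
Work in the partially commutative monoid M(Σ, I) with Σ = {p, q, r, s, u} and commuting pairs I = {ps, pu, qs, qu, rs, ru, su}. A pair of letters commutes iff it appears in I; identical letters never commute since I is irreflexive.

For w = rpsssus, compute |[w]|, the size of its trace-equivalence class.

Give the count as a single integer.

105

drop 0:r onto floor
drop 1:p onto {0:r}
drop 2:s onto floor
drop 3:s onto {2:s}
drop 4:s onto {3:s}
drop 5:u onto floor
drop 6:s onto {4:s}
ground layer = {0:r, 2:s, 5:u}
drop-orders for the pieces not yet dropped (sum over which currently-grounded one goes next):
  1 to go: {1} 1  {5} 1  {6} 1
  2 to go: {0,1} 1  {1,5} 2  {1,6} 2  {4,6} 1  {5,6} 2
  3 to go: {0,1,5} 3  {0,1,6} 3  {1,4,6} 3  {1,5,6} 6  {3,4,6} 1  {4,5,6} 3
  4 to go: {0,1,4,6} 6  {0,1,5,6} 12  {1,3,4,6} 4  {1,4,5,6} 12  {2,3,4,6} 1  {3,4,5,6} 4
  5 to go: {0,1,3,4,6} 10  {0,1,4,5,6} 30  {1,2,3,4,6} 5  {1,3,4,5,6} 20  {2,3,4,5,6} 5
  if 0:r drops first: 30 orders
  if 2:s drops first: 60 orders
  if 5:u drops first: 15 orders
heap linearizations: 105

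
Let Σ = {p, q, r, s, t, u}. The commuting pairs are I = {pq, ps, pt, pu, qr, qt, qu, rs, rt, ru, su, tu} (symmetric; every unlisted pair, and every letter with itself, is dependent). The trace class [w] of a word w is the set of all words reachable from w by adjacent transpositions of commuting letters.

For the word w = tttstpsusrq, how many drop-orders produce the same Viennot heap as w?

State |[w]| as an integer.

495

#0=t has no predecessor
#1=t depends on [0:t]
#2=t depends on [1:t]
#3=s depends on [2:t]
#4=t depends on [3:s]
#5=p has no predecessor
#6=s depends on [4:t]
#7=u has no predecessor
#8=s depends on [6:s]
#9=r depends on [5:p]
#10=q depends on [8:s]
sources: [0:t, 5:p, 7:u]
N(rest) = Σ N(rest − s) over sources s of rest; N(one piece) = 1:
  size 1 → [7]=1  [9]=1  [10]=1
  size 2 → [5,9]=1  [7,9]=2  [7,10]=2  [8,10]=1  [9,10]=2
  size 3 → [5,7,9]=3  [5,9,10]=3  [6,8,10]=1  [7,8,10]=3  [7,9,10]=6  [8,9,10]=3
  size 4 → [4,6,8,10]=1  [5,7,9,10]=12  [5,8,9,10]=6  [6,7,8,10]=4  [6,8,9,10]=4  [7,8,9,10]=12
  size 5 → [3,4,6,8,10]=1  [4,6,7,8,10]=5  [4,6,8,9,10]=5  [5,6,8,9,10]=10  [5,7,8,9,10]=30  [6,7,8,9,10]=20
  size 6 → [2,3,4,6,8,10]=1  [3,4,6,7,8,10]=6  [3,4,6,8,9,10]=6  [4,5,6,8,9,10]=15  [4,6,7,8,9,10]=30  [5,6,7,8,9,10]=60
  size 7 → [1,2,3,4,6,8,10]=1  [2,3,4,6,7,8,10]=7  [2,3,4,6,8,9,10]=7  [3,4,5,6,8,9,10]=21  [3,4,6,7,8,9,10]=42  [4,5,6,7,8,9,10]=105
  size 8 → [0,1,2,3,4,6,8,10]=1  [1,2,3,4,6,7,8,10]=8  [1,2,3,4,6,8,9,10]=8  [2,3,4,5,6,8,9,10]=28  [2,3,4,6,7,8,9,10]=56  [3,4,5,6,7,8,9,10]=168
  size 9 → [0,1,2,3,4,6,7,8,10]=9  [0,1,2,3,4,6,8,9,10]=9  [1,2,3,4,5,6,8,9,10]=36  [1,2,3,4,6,7,8,9,10]=72  [2,3,4,5,6,7,8,9,10]=252
  first=0(t) contributes 360
  first=5(p) contributes 90
  first=7(u) contributes 45
|[w]| = 495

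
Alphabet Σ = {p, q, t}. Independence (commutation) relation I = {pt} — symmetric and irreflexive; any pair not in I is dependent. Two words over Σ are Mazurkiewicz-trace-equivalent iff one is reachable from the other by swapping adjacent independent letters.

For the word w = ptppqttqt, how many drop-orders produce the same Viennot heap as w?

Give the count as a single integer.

piece 0:p — minimal
piece 1:t — minimal
piece 2:p rests on {0:p}
piece 3:p rests on {2:p}
piece 4:q rests on {1:t, 3:p}
piece 5:t rests on {4:q}
piece 6:t rests on {5:t}
piece 7:q rests on {6:t}
piece 8:t rests on {7:q}
minimal pieces: {0:p, 1:t}
ways to finish when only these pieces remain (= sum over removing one remaining piece with nothing left below it):
  1 left: {8}→1
  2 left: {7,8}→1
  3 left: {6,7,8}→1
  4 left: {5,6,7,8}→1
  5 left: {4,5,6,7,8}→1
  6 left: {1,4,5,6,7,8}→1  {3,4,5,6,7,8}→1
  7 left: {1,3,4,5,6,7,8}→2  {2,3,4,5,6,7,8}→1
  placing 0:p first → 3 extensions
  placing 1:t first → 1 extensions
total linear extensions = 4

4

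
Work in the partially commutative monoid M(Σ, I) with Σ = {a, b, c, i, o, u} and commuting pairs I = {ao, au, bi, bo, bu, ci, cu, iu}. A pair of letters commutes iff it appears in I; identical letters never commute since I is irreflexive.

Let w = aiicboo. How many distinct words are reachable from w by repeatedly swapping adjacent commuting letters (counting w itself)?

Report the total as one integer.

12

drop 0:a onto floor
drop 1:i onto {0:a}
drop 2:i onto {1:i}
drop 3:c onto {0:a}
drop 4:b onto {3:c}
drop 5:o onto {2:i, 3:c}
drop 6:o onto {5:o}
ground layer = {0:a}
drop-orders for the pieces not yet dropped (sum over which currently-grounded one goes next):
  1 to go: {4} 1  {6} 1
  2 to go: {4,6} 2  {5,6} 1
  3 to go: {2,5,6} 1  {4,5,6} 3
  4 to go: {1,2,5,6} 1  {2,4,5,6} 4  {3,4,5,6} 3
  5 to go: {1,2,4,5,6} 5  {2,3,4,5,6} 7
  if 0:a drops first: 12 orders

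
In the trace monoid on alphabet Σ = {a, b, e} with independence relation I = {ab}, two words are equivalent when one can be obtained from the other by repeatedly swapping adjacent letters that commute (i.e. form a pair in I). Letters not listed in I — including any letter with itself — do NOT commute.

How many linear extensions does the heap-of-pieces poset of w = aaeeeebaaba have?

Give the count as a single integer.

10

0(a) covers ∅
1(a) covers 0:a
2(e) covers 1:a
3(e) covers 2:e
4(e) covers 3:e
5(e) covers 4:e
6(b) covers 5:e
7(a) covers 5:e
8(a) covers 7:a
9(b) covers 6:b
10(a) covers 8:a
floor of heap: 0:a
completions by unplaced set U, small U first (add the entries for U minus each lowest piece of U):
  |U|=1: {9}:1  {10}:1
  |U|=2: {6,9}:1  {8,10}:1  {9,10}:2
  |U|=3: {6,9,10}:3  {7,8,10}:1  {8,9,10}:3
  |U|=4: {6,8,9,10}:6  {7,8,9,10}:4
  |U|=5: {6,7,8,9,10}:10
  |U|=6: {5,6,7,8,9,10}:10
  |U|=7: {4,5,6,7,8,9,10}:10
  |U|=8: {3,4,5,6,7,8,9,10}:10
  |U|=9: {2,3,4,5,6,7,8,9,10}:10
  start at 0(a): 10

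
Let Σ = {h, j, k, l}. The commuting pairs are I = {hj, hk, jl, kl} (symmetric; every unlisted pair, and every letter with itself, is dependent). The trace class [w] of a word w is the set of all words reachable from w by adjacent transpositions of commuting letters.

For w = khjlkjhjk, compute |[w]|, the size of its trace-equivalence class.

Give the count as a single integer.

piece 0:k — minimal
piece 1:h — minimal
piece 2:j rests on {0:k}
piece 3:l rests on {1:h}
piece 4:k rests on {2:j}
piece 5:j rests on {4:k}
piece 6:h rests on {3:l}
piece 7:j rests on {5:j}
piece 8:k rests on {7:j}
minimal pieces: {0:k, 1:h}
ways to finish when only these pieces remain (= sum over removing one remaining piece with nothing left below it):
  1 left: {6}→1  {8}→1
  2 left: {3,6}→1  {6,8}→2  {7,8}→1
  3 left: {1,3,6}→1  {3,6,8}→3  {5,7,8}→1  {6,7,8}→3
  4 left: {1,3,6,8}→4  {3,6,7,8}→6  {4,5,7,8}→1  {5,6,7,8}→4
  5 left: {1,3,6,7,8}→10  {2,4,5,7,8}→1  {3,5,6,7,8}→10  {4,5,6,7,8}→5
  6 left: {0,2,4,5,7,8}→1  {1,3,5,6,7,8}→20  {2,4,5,6,7,8}→6  {3,4,5,6,7,8}→15
  7 left: {0,2,4,5,6,7,8}→7  {1,3,4,5,6,7,8}→35  {2,3,4,5,6,7,8}→21
  placing 0:k first → 56 extensions
  placing 1:h first → 28 extensions
total linear extensions = 84

84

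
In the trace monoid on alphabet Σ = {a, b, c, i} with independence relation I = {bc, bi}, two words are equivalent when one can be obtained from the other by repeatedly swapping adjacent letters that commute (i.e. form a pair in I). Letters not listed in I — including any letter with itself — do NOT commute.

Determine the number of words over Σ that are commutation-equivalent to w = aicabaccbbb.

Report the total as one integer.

10

drop 0:a onto floor
drop 1:i onto {0:a}
drop 2:c onto {1:i}
drop 3:a onto {2:c}
drop 4:b onto {3:a}
drop 5:a onto {4:b}
drop 6:c onto {5:a}
drop 7:c onto {6:c}
drop 8:b onto {5:a}
drop 9:b onto {8:b}
drop 10:b onto {9:b}
ground layer = {0:a}
drop-orders for the pieces not yet dropped (sum over which currently-grounded one goes next):
  1 to go: {7} 1  {10} 1
  2 to go: {6,7} 1  {7,10} 2  {9,10} 1
  3 to go: {6,7,10} 3  {7,9,10} 3  {8,9,10} 1
  4 to go: {6,7,9,10} 6  {7,8,9,10} 4
  5 to go: {6,7,8,9,10} 10
  6 to go: {5,6,7,8,9,10} 10
  7 to go: {4,5,6,7,8,9,10} 10
  8 to go: {3,4,5,6,7,8,9,10} 10
  9 to go: {2,3,4,5,6,7,8,9,10} 10
  if 0:a drops first: 10 orders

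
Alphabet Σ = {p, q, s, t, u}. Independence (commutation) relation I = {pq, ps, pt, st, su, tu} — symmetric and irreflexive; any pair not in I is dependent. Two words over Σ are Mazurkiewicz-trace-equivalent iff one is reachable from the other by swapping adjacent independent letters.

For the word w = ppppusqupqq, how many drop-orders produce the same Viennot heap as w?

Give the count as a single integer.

0(p) covers ∅
1(p) covers 0:p
2(p) covers 1:p
3(p) covers 2:p
4(u) covers 3:p
5(s) covers ∅
6(q) covers 4:u, 5:s
7(u) covers 6:q
8(p) covers 7:u
9(q) covers 7:u
10(q) covers 9:q
floor of heap: 0:p, 5:s
completions by unplaced set U, small U first (add the entries for U minus each lowest piece of U):
  |U|=1: {8}:1  {10}:1
  |U|=2: {8,10}:2  {9,10}:1
  |U|=3: {8,9,10}:3
  |U|=4: {7,8,9,10}:3
  |U|=5: {6,7,8,9,10}:3
  |U|=6: {4,6,7,8,9,10}:3  {5,6,7,8,9,10}:3
  |U|=7: {3,4,6,7,8,9,10}:3  {4,5,6,7,8,9,10}:6
  |U|=8: {2,3,4,6,7,8,9,10}:3  {3,4,5,6,7,8,9,10}:9
  |U|=9: {1,2,3,4,6,7,8,9,10}:3  {2,3,4,5,6,7,8,9,10}:12
  start at 0(p): 15
  start at 5(s): 3
sum over floor = 18

18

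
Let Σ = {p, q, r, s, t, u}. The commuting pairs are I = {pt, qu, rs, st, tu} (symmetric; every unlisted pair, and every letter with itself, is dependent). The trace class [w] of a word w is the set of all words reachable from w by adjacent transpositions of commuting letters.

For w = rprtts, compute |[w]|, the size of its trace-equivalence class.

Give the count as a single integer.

4

piece 0:r — minimal
piece 1:p rests on {0:r}
piece 2:r rests on {1:p}
piece 3:t rests on {2:r}
piece 4:t rests on {3:t}
piece 5:s rests on {1:p}
minimal pieces: {0:r}
ways to finish when only these pieces remain (= sum over removing one remaining piece with nothing left below it):
  1 left: {4}→1  {5}→1
  2 left: {3,4}→1  {4,5}→2
  3 left: {2,3,4}→1  {3,4,5}→3
  4 left: {2,3,4,5}→4
  placing 0:r first → 4 extensions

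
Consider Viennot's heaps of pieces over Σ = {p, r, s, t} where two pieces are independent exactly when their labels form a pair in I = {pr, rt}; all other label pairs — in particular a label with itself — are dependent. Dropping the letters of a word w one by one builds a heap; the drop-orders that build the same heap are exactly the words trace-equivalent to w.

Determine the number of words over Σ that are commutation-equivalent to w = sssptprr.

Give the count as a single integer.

10

piece 0:s — minimal
piece 1:s rests on {0:s}
piece 2:s rests on {1:s}
piece 3:p rests on {2:s}
piece 4:t rests on {3:p}
piece 5:p rests on {4:t}
piece 6:r rests on {2:s}
piece 7:r rests on {6:r}
minimal pieces: {0:s}
ways to finish when only these pieces remain (= sum over removing one remaining piece with nothing left below it):
  1 left: {5}→1  {7}→1
  2 left: {4,5}→1  {5,7}→2  {6,7}→1
  3 left: {3,4,5}→1  {4,5,7}→3  {5,6,7}→3
  4 left: {3,4,5,7}→4  {4,5,6,7}→6
  5 left: {3,4,5,6,7}→10
  6 left: {2,3,4,5,6,7}→10
  placing 0:s first → 10 extensions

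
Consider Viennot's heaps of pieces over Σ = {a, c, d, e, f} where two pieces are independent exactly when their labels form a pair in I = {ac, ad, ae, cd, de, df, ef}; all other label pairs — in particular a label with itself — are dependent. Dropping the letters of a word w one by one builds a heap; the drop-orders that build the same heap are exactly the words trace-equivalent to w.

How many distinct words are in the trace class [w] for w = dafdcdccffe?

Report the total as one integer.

piece 0:d — minimal
piece 1:a — minimal
piece 2:f rests on {1:a}
piece 3:d rests on {0:d}
piece 4:c rests on {2:f}
piece 5:d rests on {3:d}
piece 6:c rests on {4:c}
piece 7:c rests on {6:c}
piece 8:f rests on {7:c}
piece 9:f rests on {8:f}
piece 10:e rests on {7:c}
minimal pieces: {0:d, 1:a}
ways to finish when only these pieces remain (= sum over removing one remaining piece with nothing left below it):
  1 left: {5}→1  {9}→1  {10}→1
  2 left: {3,5}→1  {5,9}→2  {5,10}→2  {8,9}→1  {9,10}→2
  3 left: {0,3,5}→1  {3,5,9}→3  {3,5,10}→3  {5,8,9}→3  {5,9,10}→6  {8,9,10}→3
  4 left: {0,3,5,9}→4  {0,3,5,10}→4  {3,5,8,9}→6  {3,5,9,10}→12  {5,8,9,10}→12  {7,8,9,10}→3
  5 left: {0,3,5,8,9}→10  {0,3,5,9,10}→20  {3,5,8,9,10}→30  {5,7,8,9,10}→15  {6,7,8,9,10}→3
  6 left: {0,3,5,8,9,10}→60  {3,5,7,8,9,10}→45  {4,6,7,8,9,10}→3  {5,6,7,8,9,10}→18
  7 left: {0,3,5,7,8,9,10}→105  {2,4,6,7,8,9,10}→3  {3,5,6,7,8,9,10}→63  {4,5,6,7,8,9,10}→21
  8 left: {0,3,5,6,7,8,9,10}→168  {1,2,4,6,7,8,9,10}→3  {2,4,5,6,7,8,9,10}→24  {3,4,5,6,7,8,9,10}→84
  9 left: {0,3,4,5,6,7,8,9,10}→252  {1,2,4,5,6,7,8,9,10}→27  {2,3,4,5,6,7,8,9,10}→108
  placing 0:d first → 135 extensions
  placing 1:a first → 360 extensions
total linear extensions = 495

495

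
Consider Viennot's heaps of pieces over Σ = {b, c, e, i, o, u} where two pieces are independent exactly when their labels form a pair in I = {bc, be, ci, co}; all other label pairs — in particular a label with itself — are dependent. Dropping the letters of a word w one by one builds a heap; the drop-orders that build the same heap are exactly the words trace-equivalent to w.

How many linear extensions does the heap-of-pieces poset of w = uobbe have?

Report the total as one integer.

3

drop 0:u onto floor
drop 1:o onto {0:u}
drop 2:b onto {1:o}
drop 3:b onto {2:b}
drop 4:e onto {1:o}
ground layer = {0:u}
drop-orders for the pieces not yet dropped (sum over which currently-grounded one goes next):
  1 to go: {3} 1  {4} 1
  2 to go: {2,3} 1  {3,4} 2
  3 to go: {2,3,4} 3
  if 0:u drops first: 3 orders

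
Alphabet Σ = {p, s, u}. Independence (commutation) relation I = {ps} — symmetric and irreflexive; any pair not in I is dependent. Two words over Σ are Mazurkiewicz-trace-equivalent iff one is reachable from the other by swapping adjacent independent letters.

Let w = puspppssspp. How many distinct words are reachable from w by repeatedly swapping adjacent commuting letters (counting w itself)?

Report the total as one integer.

drop 0:p onto floor
drop 1:u onto {0:p}
drop 2:s onto {1:u}
drop 3:p onto {1:u}
drop 4:p onto {3:p}
drop 5:p onto {4:p}
drop 6:s onto {2:s}
drop 7:s onto {6:s}
drop 8:s onto {7:s}
drop 9:p onto {5:p}
drop 10:p onto {9:p}
ground layer = {0:p}
drop-orders for the pieces not yet dropped (sum over which currently-grounded one goes next):
  1 to go: {8} 1  {10} 1
  2 to go: {7,8} 1  {8,10} 2  {9,10} 1
  3 to go: {5,9,10} 1  {6,7,8} 1  {7,8,10} 3  {8,9,10} 3
  4 to go: {2,6,7,8} 1  {4,5,9,10} 1  {5,8,9,10} 4  {6,7,8,10} 4  {7,8,9,10} 6
  5 to go: {2,6,7,8,10} 5  {3,4,5,9,10} 1  {4,5,8,9,10} 5  {5,7,8,9,10} 10  {6,7,8,9,10} 10
  6 to go: {2,6,7,8,9,10} 15  {3,4,5,8,9,10} 6  {4,5,7,8,9,10} 15  {5,6,7,8,9,10} 20
  7 to go: {2,5,6,7,8,9,10} 35  {3,4,5,7,8,9,10} 21  {4,5,6,7,8,9,10} 35
  8 to go: {2,4,5,6,7,8,9,10} 70  {3,4,5,6,7,8,9,10} 56
  9 to go: {2,3,4,5,6,7,8,9,10} 126
  if 0:p drops first: 126 orders

126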